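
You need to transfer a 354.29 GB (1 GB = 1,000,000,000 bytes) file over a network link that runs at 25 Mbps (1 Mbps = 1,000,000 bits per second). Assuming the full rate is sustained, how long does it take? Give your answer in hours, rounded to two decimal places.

31.49 hours

354.29 GB = 354,290,000,000 bytes = 2,834,320,000,000 bits
25 Mbps = 25,000,000 bits/s
time = 2,834,320,000,000 / 25,000,000 = 113,372.8000 s
113,372.8000 s / 3600 = 31.49 hours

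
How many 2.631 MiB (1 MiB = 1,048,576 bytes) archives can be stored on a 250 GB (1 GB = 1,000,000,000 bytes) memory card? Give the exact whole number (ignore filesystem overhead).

Capacity: 250 GB = 250,000,000,000 bytes
Per item: 2.631 MiB = 2,758,803.456 bytes
⌊250,000,000,000 / 2,758,803.456⌋ = 90,618

90,618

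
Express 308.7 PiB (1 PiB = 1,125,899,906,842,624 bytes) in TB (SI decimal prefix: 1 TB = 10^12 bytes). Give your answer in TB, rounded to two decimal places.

347,565.30 TB

308.7 PiB × 1,125,899,906,842,624 bytes/PiB = 347,565,301,242,318,028.8 bytes
1 TB = 1,000,000,000,000 bytes
347,565,301,242,318,028.8 / 1,000,000,000,000 = 347,565.30 TB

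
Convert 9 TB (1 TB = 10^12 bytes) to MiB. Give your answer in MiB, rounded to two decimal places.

9 TB = 9 × 10^12 bytes = 9,000,000,000,000 bytes
1 MiB = 1,048,576 bytes
9,000,000,000,000 / 1,048,576 = 8,583,068.85 MiB

8,583,068.85 MiB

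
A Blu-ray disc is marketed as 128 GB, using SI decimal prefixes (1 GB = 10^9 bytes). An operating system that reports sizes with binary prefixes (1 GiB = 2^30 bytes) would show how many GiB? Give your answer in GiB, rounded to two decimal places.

128 GB = 128 × 10^9 bytes = 128,000,000,000 bytes
1 GiB = 2^30 bytes = 1,073,741,824 bytes
128,000,000,000 / 1,073,741,824 = 119.21 GiB

119.21 GiB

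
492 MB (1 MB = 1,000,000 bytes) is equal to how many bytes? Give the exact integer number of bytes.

492 × 1,000,000 = 492,000,000 bytes

492,000,000 bytes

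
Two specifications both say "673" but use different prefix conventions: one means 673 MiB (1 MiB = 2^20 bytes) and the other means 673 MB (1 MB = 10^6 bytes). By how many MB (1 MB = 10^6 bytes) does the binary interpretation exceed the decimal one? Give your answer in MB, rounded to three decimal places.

32.692 MB

673 MiB = 673 × 1,048,576 = 705,691,648 bytes
673 MB = 673 × 1,000,000 = 673,000,000 bytes
difference = 32,691,648 bytes
32,691,648 / 1,000,000 = 32.692 MB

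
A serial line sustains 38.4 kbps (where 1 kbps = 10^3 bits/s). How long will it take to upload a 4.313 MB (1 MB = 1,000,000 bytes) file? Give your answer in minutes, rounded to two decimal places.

14.98 minutes

4.313 MB = 4,313,000 bytes = 34,504,000 bits
38.4 kbps = 38,400 bits/s
time = 34,504,000 / 38,400 = 898.542 s
898.542 s / 60 = 14.98 minutes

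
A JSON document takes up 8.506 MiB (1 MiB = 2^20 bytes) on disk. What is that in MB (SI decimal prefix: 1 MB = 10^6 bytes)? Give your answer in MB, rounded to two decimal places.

8.92 MB

8.506 MiB = 8.506 × 2^20 bytes = 8,919,187.456 bytes
1 MB = 10^6 bytes = 1,000,000 bytes
8,919,187.456 / 1,000,000 = 8.92 MB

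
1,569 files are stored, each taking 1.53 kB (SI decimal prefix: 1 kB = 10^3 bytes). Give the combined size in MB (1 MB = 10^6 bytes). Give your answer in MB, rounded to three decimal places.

Total = 1,569 × 1.53 kB = 2400.57 kB
= 2400.57 × 1,000 bytes = 2,400,570 bytes
1 MB = 1,000,000 bytes
2,400,570 / 1,000,000 = 2.401 MB

2.401 MB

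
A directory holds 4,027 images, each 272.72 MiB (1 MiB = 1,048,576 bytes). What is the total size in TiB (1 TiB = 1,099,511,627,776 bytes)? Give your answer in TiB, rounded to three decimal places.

Total = 4,027 × 272.72 MiB = 1098243.44 MiB
= 1098243.44 × 1,048,576 bytes = 1,151,591,713,341.44 bytes
1 TiB = 1,099,511,627,776 bytes
1,151,591,713,341.44 / 1,099,511,627,776 = 1.047 TiB

1.047 TiB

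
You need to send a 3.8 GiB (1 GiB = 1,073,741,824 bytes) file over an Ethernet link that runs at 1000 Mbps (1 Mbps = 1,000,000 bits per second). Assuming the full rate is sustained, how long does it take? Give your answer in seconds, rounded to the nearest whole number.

3.8 GiB = 4,080,218,931.2 bytes = 32,641,751,449.6 bits
1000 Mbps = 1,000,000,000 bits/s
time = 32,641,751,449.6 / 1,000,000,000 = 33 s

33 seconds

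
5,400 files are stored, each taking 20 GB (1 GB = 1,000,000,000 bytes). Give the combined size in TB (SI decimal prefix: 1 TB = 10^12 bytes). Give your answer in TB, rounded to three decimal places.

108.000 TB

Total = 5,400 × 20 GB = 108,000 GB
= 108,000 × 1,000,000,000 bytes = 108,000,000,000,000 bytes
1 TB = 1,000,000,000,000 bytes
108,000,000,000,000 / 1,000,000,000,000 = 108.000 TB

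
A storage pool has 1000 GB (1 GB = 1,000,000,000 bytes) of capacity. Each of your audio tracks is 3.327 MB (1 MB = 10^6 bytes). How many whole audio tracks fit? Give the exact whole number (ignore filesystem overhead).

Capacity: 1000 GB = 1,000,000,000,000 bytes
Per item: 3.327 MB = 3,327,000 bytes
⌊1,000,000,000,000 / 3,327,000⌋ = 300,571

300,571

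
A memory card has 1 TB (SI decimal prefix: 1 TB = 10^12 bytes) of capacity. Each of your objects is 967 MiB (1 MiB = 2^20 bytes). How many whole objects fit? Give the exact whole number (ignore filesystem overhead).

986

Capacity: 1 TB = 1,000,000,000,000 bytes
Per item: 967 MiB = 1,013,972,992 bytes
⌊1,000,000,000,000 / 1,013,972,992⌋ = 986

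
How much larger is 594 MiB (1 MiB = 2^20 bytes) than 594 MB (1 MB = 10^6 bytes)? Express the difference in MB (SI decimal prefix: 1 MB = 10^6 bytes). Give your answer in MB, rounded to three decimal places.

28.854 MB

594 MiB = 594 × 1,048,576 = 622,854,144 bytes
594 MB = 594 × 1,000,000 = 594,000,000 bytes
difference = 28,854,144 bytes
28,854,144 / 1,000,000 = 28.854 MB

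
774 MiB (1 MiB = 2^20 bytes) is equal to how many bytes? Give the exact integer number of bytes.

811,597,824 bytes

774 × 1,048,576 = 811,597,824 bytes  (1 MiB = 2^20 bytes)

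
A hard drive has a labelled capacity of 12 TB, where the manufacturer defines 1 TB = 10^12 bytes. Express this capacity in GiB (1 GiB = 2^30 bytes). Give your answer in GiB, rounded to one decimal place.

11,175.9 GiB

12 TB = 12 × 10^12 bytes = 12,000,000,000,000 bytes
1 GiB = 1,073,741,824 bytes
12,000,000,000,000 / 1,073,741,824 = 11,175.9 GiB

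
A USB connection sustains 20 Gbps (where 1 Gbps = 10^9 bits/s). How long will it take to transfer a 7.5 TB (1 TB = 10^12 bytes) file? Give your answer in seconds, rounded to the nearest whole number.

3,000 seconds

7.5 TB = 7,500,000,000,000 bytes = 60,000,000,000,000 bits
20 Gbps = 20,000,000,000 bits/s
time = 60,000,000,000,000 / 20,000,000,000 = 3,000 s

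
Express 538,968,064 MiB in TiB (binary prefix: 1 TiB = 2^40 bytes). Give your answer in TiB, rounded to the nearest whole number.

514 TiB

538,968,064 MiB = 538,968,064 × 2^20 bytes = 565,148,976,676,864 bytes
1 TiB = 2^40 bytes = 1,099,511,627,776 bytes
565,148,976,676,864 / 1,099,511,627,776 = 514 TiB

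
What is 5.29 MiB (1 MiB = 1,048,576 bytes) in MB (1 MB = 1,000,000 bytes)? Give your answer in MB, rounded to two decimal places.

5.29 MiB = 5.29 × 2^20 bytes = 5,546,967.04 bytes
1 MB = 10^6 bytes = 1,000,000 bytes
5,546,967.04 / 1,000,000 = 5.55 MB

5.55 MB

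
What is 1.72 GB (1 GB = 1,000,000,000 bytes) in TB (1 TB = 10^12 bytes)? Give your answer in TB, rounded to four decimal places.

1.72 GB = 1.72 × 10^9 bytes = 1,720,000,000 bytes
1 TB = 10^12 bytes = 1,000,000,000,000 bytes
1,720,000,000 / 1,000,000,000,000 = 0.0017 TB

0.0017 TB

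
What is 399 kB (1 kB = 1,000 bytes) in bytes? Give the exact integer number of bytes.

399 × 1,000 = 399,000 bytes  (1 kB = 10^3 bytes)

399,000 bytes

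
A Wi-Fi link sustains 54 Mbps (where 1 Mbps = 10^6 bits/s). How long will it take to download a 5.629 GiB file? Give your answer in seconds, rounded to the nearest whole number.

5.629 GiB = 6,044,092,727.296 bytes = 48,352,741,818.368 bits
54 Mbps = 54,000,000 bits/s
time = 48,352,741,818.368 / 54,000,000 = 895 s

895 seconds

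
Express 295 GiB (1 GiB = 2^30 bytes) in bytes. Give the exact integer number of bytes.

316,753,838,080 bytes

295 × 1,073,741,824 = 316,753,838,080 bytes  (1 GiB = 2^30 bytes)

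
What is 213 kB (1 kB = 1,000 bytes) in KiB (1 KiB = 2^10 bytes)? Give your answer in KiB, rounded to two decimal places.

213 kB = 213 × 10^3 bytes = 213,000 bytes
1 KiB = 1,024 bytes
213,000 / 1,024 = 208.01 KiB

208.01 KiB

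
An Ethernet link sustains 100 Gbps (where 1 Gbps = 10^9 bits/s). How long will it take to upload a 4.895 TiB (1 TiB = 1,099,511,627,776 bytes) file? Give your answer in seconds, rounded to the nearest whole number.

4.895 TiB = 5,382,109,417,963.52 bytes = 43,056,875,343,708.16 bits
100 Gbps = 100,000,000,000 bits/s
time = 43,056,875,343,708.16 / 100,000,000,000 = 431 s

431 seconds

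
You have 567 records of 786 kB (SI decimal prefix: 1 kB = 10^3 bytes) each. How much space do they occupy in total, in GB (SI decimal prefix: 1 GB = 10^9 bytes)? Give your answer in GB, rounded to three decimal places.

0.446 GB

Total = 567 × 786 kB = 445,662 kB
= 445,662 × 1,000 bytes = 445,662,000 bytes
1 GB = 1,000,000,000 bytes
445,662,000 / 1,000,000,000 = 0.446 GB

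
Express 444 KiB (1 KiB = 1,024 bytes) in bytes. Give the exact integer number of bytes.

454,656 bytes

444 × 1,024 = 454,656 bytes  (1 KiB = 2^10 bytes)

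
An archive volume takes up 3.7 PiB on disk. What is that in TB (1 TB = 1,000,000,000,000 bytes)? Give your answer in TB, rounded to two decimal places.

4,165.83 TB

3.7 PiB = 3.7 × 2^50 bytes = 4,165,829,655,317,708.8 bytes
1 TB = 10^12 bytes = 1,000,000,000,000 bytes
4,165,829,655,317,708.8 / 1,000,000,000,000 = 4,165.83 TB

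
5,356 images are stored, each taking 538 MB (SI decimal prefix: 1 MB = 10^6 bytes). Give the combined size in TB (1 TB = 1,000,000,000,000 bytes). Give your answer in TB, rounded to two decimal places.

2.88 TB

Total = 5,356 × 538 MB = 2,881,528 MB
= 2,881,528 × 1,000,000 bytes = 2,881,528,000,000 bytes
1 TB = 1,000,000,000,000 bytes
2,881,528,000,000 / 1,000,000,000,000 = 2.88 TB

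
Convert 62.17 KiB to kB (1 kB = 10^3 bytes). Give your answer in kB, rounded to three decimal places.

63.662 kB

62.17 KiB × 1,024 bytes/KiB = 63,662.08 bytes
1 kB = 1,000 bytes
63,662.08 / 1,000 = 63.662 kB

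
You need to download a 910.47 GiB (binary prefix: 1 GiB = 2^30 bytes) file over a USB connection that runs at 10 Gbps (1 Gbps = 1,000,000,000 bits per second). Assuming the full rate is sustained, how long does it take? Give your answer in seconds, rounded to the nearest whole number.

910.47 GiB = 977,609,718,497.28 bytes = 7,820,877,747,978.24 bits
10 Gbps = 10,000,000,000 bits/s
time = 7,820,877,747,978.24 / 10,000,000,000 = 782 s

782 seconds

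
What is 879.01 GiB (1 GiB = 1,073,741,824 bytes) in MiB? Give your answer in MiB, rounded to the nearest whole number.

900,106 MiB

879.01 GiB = 879.01 × 2^30 bytes = 943,829,800,714.24 bytes
1 MiB = 2^20 bytes = 1,048,576 bytes
943,829,800,714.24 / 1,048,576 = 900,106 MiB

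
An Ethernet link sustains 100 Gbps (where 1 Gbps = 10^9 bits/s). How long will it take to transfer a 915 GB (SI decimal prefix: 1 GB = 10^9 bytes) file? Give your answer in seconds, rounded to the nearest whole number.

73 seconds

915 GB = 915,000,000,000 bytes = 7,320,000,000,000 bits
100 Gbps = 100,000,000,000 bits/s
time = 7,320,000,000,000 / 100,000,000,000 = 73 s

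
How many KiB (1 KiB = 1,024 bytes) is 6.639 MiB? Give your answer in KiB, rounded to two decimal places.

6,798.34 KiB

6.639 MiB = 6.639 × 2^20 bytes = 6,961,496.064 bytes
1 KiB = 1,024 bytes
6,961,496.064 / 1,024 = 6,798.34 KiB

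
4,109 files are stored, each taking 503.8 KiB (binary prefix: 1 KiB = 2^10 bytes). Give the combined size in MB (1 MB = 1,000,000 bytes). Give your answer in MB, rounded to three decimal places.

Total = 4,109 × 503.8 KiB = 2070114.2 KiB
= 2070114.2 × 1,024 bytes = 2,119,796,940.8 bytes
1 MB = 1,000,000 bytes
2,119,796,940.8 / 1,000,000 = 2,119.797 MB

2,119.797 MB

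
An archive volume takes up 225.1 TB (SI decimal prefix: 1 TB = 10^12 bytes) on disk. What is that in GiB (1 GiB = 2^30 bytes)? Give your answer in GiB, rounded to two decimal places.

209,640.71 GiB

225.1 TB = 225.1 × 10^12 bytes = 225,100,000,000,000 bytes
1 GiB = 1,073,741,824 bytes
225,100,000,000,000 / 1,073,741,824 = 209,640.71 GiB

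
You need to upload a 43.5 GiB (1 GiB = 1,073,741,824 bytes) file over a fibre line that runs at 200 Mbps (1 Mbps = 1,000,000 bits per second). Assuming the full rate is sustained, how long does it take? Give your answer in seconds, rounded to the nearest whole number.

1,868 seconds

43.5 GiB = 46,707,769,344 bytes = 373,662,154,752 bits
200 Mbps = 200,000,000 bits/s
time = 373,662,154,752 / 200,000,000 = 1,868 s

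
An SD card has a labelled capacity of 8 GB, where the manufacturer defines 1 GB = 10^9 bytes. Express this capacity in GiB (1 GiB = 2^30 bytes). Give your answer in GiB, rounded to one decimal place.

8 GB × 1,000,000,000 bytes/GB = 8,000,000,000 bytes
1 GiB = 2^30 bytes = 1,073,741,824 bytes
8,000,000,000 / 1,073,741,824 = 7.5 GiB

7.5 GiB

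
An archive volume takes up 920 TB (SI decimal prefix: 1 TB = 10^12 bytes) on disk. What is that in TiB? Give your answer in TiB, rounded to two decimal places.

920 TB = 920 × 10^12 bytes = 920,000,000,000,000 bytes
1 TiB = 1,099,511,627,776 bytes
920,000,000,000,000 / 1,099,511,627,776 = 836.74 TiB

836.74 TiB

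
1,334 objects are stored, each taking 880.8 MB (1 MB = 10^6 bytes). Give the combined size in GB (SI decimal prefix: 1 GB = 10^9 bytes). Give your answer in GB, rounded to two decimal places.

1,174.99 GB

Total = 1,334 × 880.8 MB = 1174987.2 MB
= 1174987.2 × 1,000,000 bytes = 1,174,987,200,000 bytes
1 GB = 1,000,000,000 bytes
1,174,987,200,000 / 1,000,000,000 = 1,174.99 GB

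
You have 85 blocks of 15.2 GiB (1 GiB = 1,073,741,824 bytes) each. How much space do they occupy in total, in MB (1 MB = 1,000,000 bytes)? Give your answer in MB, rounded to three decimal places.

1,387,274.437 MB

Total = 85 × 15.2 GiB = 1292 GiB
= 1292 × 1,073,741,824 bytes = 1,387,274,436,608 bytes
1 MB = 1,000,000 bytes
1,387,274,436,608 / 1,000,000 = 1,387,274.437 MB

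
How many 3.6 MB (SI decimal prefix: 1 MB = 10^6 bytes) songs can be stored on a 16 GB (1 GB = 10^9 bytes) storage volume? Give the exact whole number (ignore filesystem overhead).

Capacity: 16 GB = 16,000,000,000 bytes
Per item: 3.6 MB = 3,600,000 bytes
⌊16,000,000,000 / 3,600,000⌋ = 4,444

4,444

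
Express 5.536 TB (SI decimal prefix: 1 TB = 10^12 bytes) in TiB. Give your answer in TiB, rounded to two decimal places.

5.536 TB × 1,000,000,000,000 bytes/TB = 5,536,000,000,000 bytes
1 TiB = 1,099,511,627,776 bytes
5,536,000,000,000 / 1,099,511,627,776 = 5.03 TiB

5.03 TiB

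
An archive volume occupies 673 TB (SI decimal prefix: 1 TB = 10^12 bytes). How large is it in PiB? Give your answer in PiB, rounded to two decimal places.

673 TB × 1,000,000,000,000 bytes/TB = 673,000,000,000,000 bytes
1 PiB = 1,125,899,906,842,624 bytes
673,000,000,000,000 / 1,125,899,906,842,624 = 0.60 PiB

0.60 PiB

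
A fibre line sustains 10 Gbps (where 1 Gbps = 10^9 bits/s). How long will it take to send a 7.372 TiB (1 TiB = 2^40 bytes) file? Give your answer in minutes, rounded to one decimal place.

108.1 minutes

7.372 TiB = 8,105,599,719,964.672 bytes = 64,844,797,759,717.376 bits
10 Gbps = 10,000,000,000 bits/s
time = 64,844,797,759,717.376 / 10,000,000,000 = 6,484.48 s
6,484.48 s / 60 = 108.1 minutes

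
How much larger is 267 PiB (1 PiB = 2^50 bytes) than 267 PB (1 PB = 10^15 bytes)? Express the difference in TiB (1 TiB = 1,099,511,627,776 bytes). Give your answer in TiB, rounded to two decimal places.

30,572.91 TiB

267 PiB = 267 × 1,125,899,906,842,624 = 300,615,275,126,980,608 bytes
267 PB = 267 × 1,000,000,000,000,000 = 267,000,000,000,000,000 bytes
difference = 33,615,275,126,980,608 bytes
33,615,275,126,980,608 / 1,099,511,627,776 = 30,572.91 TiB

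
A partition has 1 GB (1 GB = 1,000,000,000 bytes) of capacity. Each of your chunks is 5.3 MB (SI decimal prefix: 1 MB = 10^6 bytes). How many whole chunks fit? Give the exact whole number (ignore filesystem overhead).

188

Capacity: 1 GB = 1,000,000,000 bytes
Per item: 5.3 MB = 5,300,000 bytes
⌊1,000,000,000 / 5,300,000⌋ = 188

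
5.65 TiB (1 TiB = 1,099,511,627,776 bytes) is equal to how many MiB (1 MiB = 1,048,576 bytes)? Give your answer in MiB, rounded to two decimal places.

5.65 TiB × 1,099,511,627,776 bytes/TiB = 6,212,240,696,934.4 bytes
1 MiB = 2^20 bytes = 1,048,576 bytes
6,212,240,696,934.4 / 1,048,576 = 5,924,454.40 MiB

5,924,454.40 MiB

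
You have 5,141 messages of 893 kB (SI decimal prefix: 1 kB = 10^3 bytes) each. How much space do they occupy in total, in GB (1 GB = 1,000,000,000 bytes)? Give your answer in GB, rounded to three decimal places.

4.591 GB

Total = 5,141 × 893 kB = 4,590,913 kB
= 4,590,913 × 1,000 bytes = 4,590,913,000 bytes
1 GB = 1,000,000,000 bytes
4,590,913,000 / 1,000,000,000 = 4.591 GB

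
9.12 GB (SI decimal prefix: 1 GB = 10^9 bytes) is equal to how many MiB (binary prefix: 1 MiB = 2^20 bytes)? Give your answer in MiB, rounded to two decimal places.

9.12 GB = 9.12 × 10^9 bytes = 9,120,000,000 bytes
1 MiB = 1,048,576 bytes
9,120,000,000 / 1,048,576 = 8,697.51 MiB

8,697.51 MiB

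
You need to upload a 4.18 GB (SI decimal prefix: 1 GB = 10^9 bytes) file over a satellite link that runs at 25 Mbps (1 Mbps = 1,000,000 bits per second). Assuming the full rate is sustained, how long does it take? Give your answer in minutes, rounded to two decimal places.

22.29 minutes

4.18 GB = 4,180,000,000 bytes = 33,440,000,000 bits
25 Mbps = 25,000,000 bits/s
time = 33,440,000,000 / 25,000,000 = 1,337.600 s
1,337.600 s / 60 = 22.29 minutes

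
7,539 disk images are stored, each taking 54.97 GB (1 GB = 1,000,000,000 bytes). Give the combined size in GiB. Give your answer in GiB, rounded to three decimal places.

385,957.612 GiB

Total = 7,539 × 54.97 GB = 414418.83 GB
= 414418.83 × 1,000,000,000 bytes = 414,418,830,000,000 bytes
1 GiB = 1,073,741,824 bytes
414,418,830,000,000 / 1,073,741,824 = 385,957.612 GiB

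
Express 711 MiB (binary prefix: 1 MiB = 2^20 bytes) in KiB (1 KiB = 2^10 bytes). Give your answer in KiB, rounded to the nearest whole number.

711 MiB × 1,048,576 bytes/MiB = 745,537,536 bytes
1 KiB = 1,024 bytes
745,537,536 / 1,024 = 728,064 KiB

728,064 KiB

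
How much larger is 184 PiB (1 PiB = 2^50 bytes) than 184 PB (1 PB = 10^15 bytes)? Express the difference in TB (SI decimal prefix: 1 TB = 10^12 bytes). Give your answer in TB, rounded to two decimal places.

184 PiB = 184 × 1,125,899,906,842,624 = 207,165,582,859,042,816 bytes
184 PB = 184 × 1,000,000,000,000,000 = 184,000,000,000,000,000 bytes
difference = 23,165,582,859,042,816 bytes
23,165,582,859,042,816 / 1,000,000,000,000 = 23,165.58 TB

23,165.58 TB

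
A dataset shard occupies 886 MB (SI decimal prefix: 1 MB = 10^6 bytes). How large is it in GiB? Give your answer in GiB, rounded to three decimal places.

886 MB = 886 × 10^6 bytes = 886,000,000 bytes
1 GiB = 2^30 bytes = 1,073,741,824 bytes
886,000,000 / 1,073,741,824 = 0.825 GiB

0.825 GiB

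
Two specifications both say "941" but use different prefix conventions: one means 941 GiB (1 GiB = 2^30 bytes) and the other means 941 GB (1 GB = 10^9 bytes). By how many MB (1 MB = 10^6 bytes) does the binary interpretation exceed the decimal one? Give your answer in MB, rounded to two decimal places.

941 GiB = 941 × 1,073,741,824 = 1,010,391,056,384 bytes
941 GB = 941 × 1,000,000,000 = 941,000,000,000 bytes
difference = 69,391,056,384 bytes
69,391,056,384 / 1,000,000 = 69,391.06 MB

69,391.06 MB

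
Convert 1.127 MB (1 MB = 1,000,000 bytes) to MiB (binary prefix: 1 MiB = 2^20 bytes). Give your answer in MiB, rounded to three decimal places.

1.075 MiB

1.127 MB = 1.127 × 10^6 bytes = 1,127,000 bytes
1 MiB = 2^20 bytes = 1,048,576 bytes
1,127,000 / 1,048,576 = 1.075 MiB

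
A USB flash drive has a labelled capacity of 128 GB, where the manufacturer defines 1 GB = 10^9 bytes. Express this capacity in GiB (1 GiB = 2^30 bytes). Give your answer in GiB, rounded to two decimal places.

128 GB = 128 × 10^9 bytes = 128,000,000,000 bytes
1 GiB = 2^30 bytes = 1,073,741,824 bytes
128,000,000,000 / 1,073,741,824 = 119.21 GiB

119.21 GiB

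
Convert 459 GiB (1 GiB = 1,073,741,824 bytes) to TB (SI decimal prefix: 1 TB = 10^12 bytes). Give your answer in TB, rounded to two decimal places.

459 GiB × 1,073,741,824 bytes/GiB = 492,847,497,216 bytes
1 TB = 1,000,000,000,000 bytes
492,847,497,216 / 1,000,000,000,000 = 0.49 TB

0.49 TB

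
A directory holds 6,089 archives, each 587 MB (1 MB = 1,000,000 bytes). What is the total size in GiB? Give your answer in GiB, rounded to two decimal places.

Total = 6,089 × 587 MB = 3,574,243 MB
= 3,574,243 × 1,000,000 bytes = 3,574,243,000,000 bytes
1 GiB = 1,073,741,824 bytes
3,574,243,000,000 / 1,073,741,824 = 3,328.77 GiB

3,328.77 GiB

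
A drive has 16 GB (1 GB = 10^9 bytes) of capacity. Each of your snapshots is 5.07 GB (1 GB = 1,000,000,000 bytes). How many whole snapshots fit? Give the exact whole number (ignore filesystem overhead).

3

Capacity: 16 GB = 16,000,000,000 bytes
Per item: 5.07 GB = 5,070,000,000 bytes
⌊16,000,000,000 / 5,070,000,000⌋ = 3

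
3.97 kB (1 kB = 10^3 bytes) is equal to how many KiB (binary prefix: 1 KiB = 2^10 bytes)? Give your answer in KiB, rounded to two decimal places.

3.88 KiB

3.97 kB × 1,000 bytes/kB = 3,970 bytes
1 KiB = 1,024 bytes
3,970 / 1,024 = 3.88 KiB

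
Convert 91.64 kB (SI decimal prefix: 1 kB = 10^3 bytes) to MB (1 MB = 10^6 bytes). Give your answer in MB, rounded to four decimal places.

91.64 kB = 91.64 × 10^3 bytes = 91,640 bytes
1 MB = 1,000,000 bytes
91,640 / 1,000,000 = 0.0916 MB

0.0916 MB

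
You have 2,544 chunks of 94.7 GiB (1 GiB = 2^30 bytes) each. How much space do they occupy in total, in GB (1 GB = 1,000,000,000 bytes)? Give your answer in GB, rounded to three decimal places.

Total = 2,544 × 94.7 GiB = 240916.8 GiB
= 240916.8 × 1,073,741,824 bytes = 258,682,444,264,243.2 bytes
1 GB = 1,000,000,000 bytes
258,682,444,264,243.2 / 1,000,000,000 = 258,682.444 GB

258,682.444 GB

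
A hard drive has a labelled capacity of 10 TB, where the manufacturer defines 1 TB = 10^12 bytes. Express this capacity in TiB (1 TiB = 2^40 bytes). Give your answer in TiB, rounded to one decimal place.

9.1 TiB

10 TB = 10 × 10^12 bytes = 10,000,000,000,000 bytes
1 TiB = 1,099,511,627,776 bytes
10,000,000,000,000 / 1,099,511,627,776 = 9.1 TiB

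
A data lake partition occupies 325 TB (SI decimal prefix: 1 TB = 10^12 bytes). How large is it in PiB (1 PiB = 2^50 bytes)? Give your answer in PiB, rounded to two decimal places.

325 TB = 325 × 10^12 bytes = 325,000,000,000,000 bytes
1 PiB = 1,125,899,906,842,624 bytes
325,000,000,000,000 / 1,125,899,906,842,624 = 0.29 PiB

0.29 PiB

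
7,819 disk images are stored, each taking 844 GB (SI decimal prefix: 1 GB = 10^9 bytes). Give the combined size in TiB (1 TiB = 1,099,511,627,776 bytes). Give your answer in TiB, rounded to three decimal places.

6,001.970 TiB

Total = 7,819 × 844 GB = 6,599,236 GB
= 6,599,236 × 1,000,000,000 bytes = 6,599,236,000,000,000 bytes
1 TiB = 1,099,511,627,776 bytes
6,599,236,000,000,000 / 1,099,511,627,776 = 6,001.970 TiB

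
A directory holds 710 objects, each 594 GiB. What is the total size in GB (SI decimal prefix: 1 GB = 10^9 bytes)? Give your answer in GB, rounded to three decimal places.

452,839.877 GB

Total = 710 × 594 GiB = 421,740 GiB
= 421,740 × 1,073,741,824 bytes = 452,839,876,853,760 bytes
1 GB = 1,000,000,000 bytes
452,839,876,853,760 / 1,000,000,000 = 452,839.877 GB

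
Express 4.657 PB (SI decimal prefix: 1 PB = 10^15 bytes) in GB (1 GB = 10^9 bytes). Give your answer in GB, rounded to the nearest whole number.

4.657 PB = 4.657 × 10^15 bytes = 4,657,000,000,000,000 bytes
1 GB = 1,000,000,000 bytes
4,657,000,000,000,000 / 1,000,000,000 = 4,657,000 GB

4,657,000 GB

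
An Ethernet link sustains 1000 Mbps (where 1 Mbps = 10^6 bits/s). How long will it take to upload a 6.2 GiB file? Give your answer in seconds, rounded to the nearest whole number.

53 seconds

6.2 GiB = 6,657,199,308.8 bytes = 53,257,594,470.4 bits
1000 Mbps = 1,000,000,000 bits/s
time = 53,257,594,470.4 / 1,000,000,000 = 53 s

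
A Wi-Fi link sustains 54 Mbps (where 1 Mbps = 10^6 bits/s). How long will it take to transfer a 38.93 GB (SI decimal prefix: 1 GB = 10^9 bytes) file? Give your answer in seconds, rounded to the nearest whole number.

5,767 seconds

38.93 GB = 38,930,000,000 bytes = 311,440,000,000 bits
54 Mbps = 54,000,000 bits/s
time = 311,440,000,000 / 54,000,000 = 5,767 s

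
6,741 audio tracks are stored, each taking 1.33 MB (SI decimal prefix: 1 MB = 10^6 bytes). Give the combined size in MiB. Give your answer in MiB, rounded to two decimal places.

8,550.20 MiB

Total = 6,741 × 1.33 MB = 8965.53 MB
= 8965.53 × 1,000,000 bytes = 8,965,530,000 bytes
1 MiB = 1,048,576 bytes
8,965,530,000 / 1,048,576 = 8,550.20 MiB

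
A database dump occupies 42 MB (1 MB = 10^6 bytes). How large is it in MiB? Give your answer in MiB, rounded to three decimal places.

42 MB × 1,000,000 bytes/MB = 42,000,000 bytes
1 MiB = 1,048,576 bytes
42,000,000 / 1,048,576 = 40.054 MiB

40.054 MiB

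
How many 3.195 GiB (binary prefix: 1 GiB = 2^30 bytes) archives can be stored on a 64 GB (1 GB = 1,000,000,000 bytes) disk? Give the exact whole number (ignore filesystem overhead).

18

Capacity: 64 GB = 64,000,000,000 bytes
Per item: 3.195 GiB = 3,430,605,127.68 bytes
⌊64,000,000,000 / 3,430,605,127.68⌋ = 18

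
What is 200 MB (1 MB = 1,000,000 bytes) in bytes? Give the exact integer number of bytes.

200 × 1,000,000 = 200,000,000 bytes  (1 MB = 10^6 bytes)

200,000,000 bytes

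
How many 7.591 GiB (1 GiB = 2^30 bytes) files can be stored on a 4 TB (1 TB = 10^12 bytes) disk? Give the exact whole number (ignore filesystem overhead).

Capacity: 4 TB = 4,000,000,000,000 bytes
Per item: 7.591 GiB = 8,150,774,185.984 bytes
⌊4,000,000,000,000 / 8,150,774,185.984⌋ = 490

490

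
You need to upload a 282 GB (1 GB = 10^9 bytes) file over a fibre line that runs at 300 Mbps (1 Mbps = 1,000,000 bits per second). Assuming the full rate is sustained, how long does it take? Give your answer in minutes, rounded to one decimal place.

282 GB = 282,000,000,000 bytes = 2,256,000,000,000 bits
300 Mbps = 300,000,000 bits/s
time = 2,256,000,000,000 / 300,000,000 = 7,520.00 s
7,520.00 s / 60 = 125.3 minutes

125.3 minutes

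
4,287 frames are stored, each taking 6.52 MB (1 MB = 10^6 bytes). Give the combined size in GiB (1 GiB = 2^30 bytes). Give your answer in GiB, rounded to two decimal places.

26.03 GiB

Total = 4,287 × 6.52 MB = 27951.24 MB
= 27951.24 × 1,000,000 bytes = 27,951,240,000 bytes
1 GiB = 1,073,741,824 bytes
27,951,240,000 / 1,073,741,824 = 26.03 GiB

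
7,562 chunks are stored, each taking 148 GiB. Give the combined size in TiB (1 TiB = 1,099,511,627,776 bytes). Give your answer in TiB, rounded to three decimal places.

1,092.945 TiB

Total = 7,562 × 148 GiB = 1,119,176 GiB
= 1,119,176 × 1,073,741,824 bytes = 1,201,706,079,617,024 bytes
1 TiB = 1,099,511,627,776 bytes
1,201,706,079,617,024 / 1,099,511,627,776 = 1,092.945 TiB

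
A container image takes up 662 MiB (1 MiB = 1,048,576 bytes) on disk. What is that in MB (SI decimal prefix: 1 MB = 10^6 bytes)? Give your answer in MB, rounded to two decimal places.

694.16 MB

662 MiB = 662 × 2^20 bytes = 694,157,312 bytes
1 MB = 1,000,000 bytes
694,157,312 / 1,000,000 = 694.16 MB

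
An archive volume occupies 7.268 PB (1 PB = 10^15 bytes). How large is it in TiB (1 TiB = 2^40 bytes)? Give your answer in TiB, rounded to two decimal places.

7.268 PB × 1,000,000,000,000,000 bytes/PB = 7,268,000,000,000,000 bytes
1 TiB = 2^40 bytes = 1,099,511,627,776 bytes
7,268,000,000,000,000 / 1,099,511,627,776 = 6,610.21 TiB

6,610.21 TiB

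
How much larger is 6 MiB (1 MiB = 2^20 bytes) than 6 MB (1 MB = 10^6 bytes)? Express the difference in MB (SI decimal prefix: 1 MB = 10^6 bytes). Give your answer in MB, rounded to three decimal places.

0.291 MB

6 MiB = 6 × 1,048,576 = 6,291,456 bytes
6 MB = 6 × 1,000,000 = 6,000,000 bytes
difference = 291,456 bytes
291,456 / 1,000,000 = 0.291 MB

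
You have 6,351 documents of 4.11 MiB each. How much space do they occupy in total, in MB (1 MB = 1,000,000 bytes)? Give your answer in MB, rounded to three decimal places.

Total = 6,351 × 4.11 MiB = 26102.61 MiB
= 26102.61 × 1,048,576 bytes = 27,370,570,383.36 bytes
1 MB = 1,000,000 bytes
27,370,570,383.36 / 1,000,000 = 27,370.570 MB

27,370.570 MB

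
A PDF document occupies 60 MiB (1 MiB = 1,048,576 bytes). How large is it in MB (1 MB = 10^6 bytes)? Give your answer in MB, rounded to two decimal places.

60 MiB × 1,048,576 bytes/MiB = 62,914,560 bytes
1 MB = 10^6 bytes = 1,000,000 bytes
62,914,560 / 1,000,000 = 62.91 MB

62.91 MB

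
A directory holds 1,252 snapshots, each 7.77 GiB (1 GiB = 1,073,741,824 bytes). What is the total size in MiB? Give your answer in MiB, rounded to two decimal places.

9,961,512.96 MiB

Total = 1,252 × 7.77 GiB = 9728.04 GiB
= 9728.04 × 1,073,741,824 bytes = 10,445,403,413,544.96 bytes
1 MiB = 1,048,576 bytes
10,445,403,413,544.96 / 1,048,576 = 9,961,512.96 MiB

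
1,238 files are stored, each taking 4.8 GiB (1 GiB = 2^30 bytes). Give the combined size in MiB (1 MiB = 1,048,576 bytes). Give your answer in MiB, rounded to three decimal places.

6,085,017.600 MiB

Total = 1,238 × 4.8 GiB = 5942.4 GiB
= 5942.4 × 1,073,741,824 bytes = 6,380,603,414,937.6 bytes
1 MiB = 1,048,576 bytes
6,380,603,414,937.6 / 1,048,576 = 6,085,017.600 MiB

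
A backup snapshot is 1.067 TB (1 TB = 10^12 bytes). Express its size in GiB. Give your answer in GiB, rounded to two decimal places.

1.067 TB = 1.067 × 10^12 bytes = 1,067,000,000,000 bytes
1 GiB = 1,073,741,824 bytes
1,067,000,000,000 / 1,073,741,824 = 993.72 GiB

993.72 GiB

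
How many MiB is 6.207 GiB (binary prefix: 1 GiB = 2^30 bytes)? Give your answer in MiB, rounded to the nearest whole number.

6,356 MiB

6.207 GiB × 1,073,741,824 bytes/GiB = 6,664,715,501.568 bytes
1 MiB = 2^20 bytes = 1,048,576 bytes
6,664,715,501.568 / 1,048,576 = 6,356 MiB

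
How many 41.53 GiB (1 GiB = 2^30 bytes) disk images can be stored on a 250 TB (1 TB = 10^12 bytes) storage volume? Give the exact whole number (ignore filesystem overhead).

5,606

Capacity: 250 TB = 250,000,000,000,000 bytes
Per item: 41.53 GiB = 44,592,497,950.72 bytes
⌊250,000,000,000,000 / 44,592,497,950.72⌋ = 5,606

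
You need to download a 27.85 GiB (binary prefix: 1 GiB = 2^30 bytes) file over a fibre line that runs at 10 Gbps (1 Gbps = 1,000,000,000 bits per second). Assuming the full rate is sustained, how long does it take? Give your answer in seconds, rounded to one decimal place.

27.85 GiB = 29,903,709,798.4 bytes = 239,229,678,387.2 bits
10 Gbps = 10,000,000,000 bits/s
time = 239,229,678,387.2 / 10,000,000,000 = 23.9 s

23.9 seconds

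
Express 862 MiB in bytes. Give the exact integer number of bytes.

862 × 1,048,576 = 903,872,512 bytes  (1 MiB = 2^20 bytes)

903,872,512 bytes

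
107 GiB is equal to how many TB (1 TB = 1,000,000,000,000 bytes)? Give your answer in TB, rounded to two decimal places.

0.11 TB

107 GiB × 1,073,741,824 bytes/GiB = 114,890,375,168 bytes
1 TB = 10^12 bytes = 1,000,000,000,000 bytes
114,890,375,168 / 1,000,000,000,000 = 0.11 TB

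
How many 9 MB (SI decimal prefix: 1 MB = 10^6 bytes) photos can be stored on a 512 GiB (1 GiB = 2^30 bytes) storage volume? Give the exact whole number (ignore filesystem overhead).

Capacity: 512 GiB = 549,755,813,888 bytes
Per item: 9 MB = 9,000,000 bytes
⌊549,755,813,888 / 9,000,000⌋ = 61,083

61,083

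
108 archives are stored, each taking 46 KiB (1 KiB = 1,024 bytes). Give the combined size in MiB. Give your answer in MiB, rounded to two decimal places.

4.85 MiB

Total = 108 × 46 KiB = 4968 KiB
= 4968 × 1,024 bytes = 5,087,232 bytes
1 MiB = 1,048,576 bytes
5,087,232 / 1,048,576 = 4.85 MiB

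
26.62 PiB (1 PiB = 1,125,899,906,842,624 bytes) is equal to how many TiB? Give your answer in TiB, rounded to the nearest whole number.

27,259 TiB

26.62 PiB × 1,125,899,906,842,624 bytes/PiB = 29,971,455,520,150,650.88 bytes
1 TiB = 2^40 bytes = 1,099,511,627,776 bytes
29,971,455,520,150,650.88 / 1,099,511,627,776 = 27,259 TiB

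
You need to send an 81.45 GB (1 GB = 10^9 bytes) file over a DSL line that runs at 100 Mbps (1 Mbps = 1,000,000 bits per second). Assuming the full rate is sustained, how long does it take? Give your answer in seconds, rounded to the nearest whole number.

6,516 seconds

81.45 GB = 81,450,000,000 bytes = 651,600,000,000 bits
100 Mbps = 100,000,000 bits/s
time = 651,600,000,000 / 100,000,000 = 6,516 s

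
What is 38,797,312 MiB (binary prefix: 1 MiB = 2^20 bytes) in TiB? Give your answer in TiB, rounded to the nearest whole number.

38,797,312 MiB = 38,797,312 × 2^20 bytes = 40,681,930,227,712 bytes
1 TiB = 2^40 bytes = 1,099,511,627,776 bytes
40,681,930,227,712 / 1,099,511,627,776 = 37 TiB

37 TiB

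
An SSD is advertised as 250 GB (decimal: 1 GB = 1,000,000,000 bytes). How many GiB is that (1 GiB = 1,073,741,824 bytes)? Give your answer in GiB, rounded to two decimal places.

232.83 GiB

250 GB × 1,000,000,000 bytes/GB = 250,000,000,000 bytes
1 GiB = 2^30 bytes = 1,073,741,824 bytes
250,000,000,000 / 1,073,741,824 = 232.83 GiB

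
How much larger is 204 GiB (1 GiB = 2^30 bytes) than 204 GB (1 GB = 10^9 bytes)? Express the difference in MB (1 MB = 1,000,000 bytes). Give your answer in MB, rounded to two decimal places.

15,043.33 MB

204 GiB = 204 × 1,073,741,824 = 219,043,332,096 bytes
204 GB = 204 × 1,000,000,000 = 204,000,000,000 bytes
difference = 15,043,332,096 bytes
15,043,332,096 / 1,000,000 = 15,043.33 MB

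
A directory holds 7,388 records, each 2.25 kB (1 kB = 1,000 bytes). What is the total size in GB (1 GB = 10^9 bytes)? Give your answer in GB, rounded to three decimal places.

0.017 GB

Total = 7,388 × 2.25 kB = 16,623 kB
= 16,623 × 1,000 bytes = 16,623,000 bytes
1 GB = 1,000,000,000 bytes
16,623,000 / 1,000,000,000 = 0.017 GB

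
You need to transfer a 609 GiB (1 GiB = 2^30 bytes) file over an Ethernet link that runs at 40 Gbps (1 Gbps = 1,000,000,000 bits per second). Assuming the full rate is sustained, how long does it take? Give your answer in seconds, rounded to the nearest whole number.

609 GiB = 653,908,770,816 bytes = 5,231,270,166,528 bits
40 Gbps = 40,000,000,000 bits/s
time = 5,231,270,166,528 / 40,000,000,000 = 131 s

131 seconds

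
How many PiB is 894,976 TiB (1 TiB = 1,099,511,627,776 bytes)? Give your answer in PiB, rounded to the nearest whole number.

874 PiB

894,976 TiB = 894,976 × 2^40 bytes = 984,036,518,580,453,376 bytes
1 PiB = 1,125,899,906,842,624 bytes
984,036,518,580,453,376 / 1,125,899,906,842,624 = 874 PiB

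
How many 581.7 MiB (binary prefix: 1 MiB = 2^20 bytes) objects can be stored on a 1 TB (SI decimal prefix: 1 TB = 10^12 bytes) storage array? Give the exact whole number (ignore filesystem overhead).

1,639

Capacity: 1 TB = 1,000,000,000,000 bytes
Per item: 581.7 MiB = 609,956,659.2 bytes
⌊1,000,000,000,000 / 609,956,659.2⌋ = 1,639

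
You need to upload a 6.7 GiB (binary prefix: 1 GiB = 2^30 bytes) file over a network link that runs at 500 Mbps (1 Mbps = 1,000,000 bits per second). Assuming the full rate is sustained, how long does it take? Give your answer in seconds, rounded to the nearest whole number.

115 seconds

6.7 GiB = 7,194,070,220.8 bytes = 57,552,561,766.4 bits
500 Mbps = 500,000,000 bits/s
time = 57,552,561,766.4 / 500,000,000 = 115 s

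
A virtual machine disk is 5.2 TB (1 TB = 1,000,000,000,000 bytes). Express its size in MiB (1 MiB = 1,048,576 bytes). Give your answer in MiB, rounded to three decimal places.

4,959,106.445 MiB

5.2 TB = 5.2 × 10^12 bytes = 5,200,000,000,000 bytes
1 MiB = 2^20 bytes = 1,048,576 bytes
5,200,000,000,000 / 1,048,576 = 4,959,106.445 MiB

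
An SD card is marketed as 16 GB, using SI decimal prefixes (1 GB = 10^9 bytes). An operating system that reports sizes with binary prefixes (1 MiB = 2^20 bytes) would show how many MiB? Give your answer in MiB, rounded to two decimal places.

16 GB = 16 × 10^9 bytes = 16,000,000,000 bytes
1 MiB = 1,048,576 bytes
16,000,000,000 / 1,048,576 = 15,258.79 MiB

15,258.79 MiB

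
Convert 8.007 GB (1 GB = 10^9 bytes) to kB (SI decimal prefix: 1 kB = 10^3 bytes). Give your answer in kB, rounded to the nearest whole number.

8,007,000 kB

8.007 GB = 8.007 × 10^9 bytes = 8,007,000,000 bytes
1 kB = 10^3 bytes = 1,000 bytes
8,007,000,000 / 1,000 = 8,007,000 kB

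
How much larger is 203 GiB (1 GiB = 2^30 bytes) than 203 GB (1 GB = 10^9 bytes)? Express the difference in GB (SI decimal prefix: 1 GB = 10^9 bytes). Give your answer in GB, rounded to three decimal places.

203 GiB = 203 × 1,073,741,824 = 217,969,590,272 bytes
203 GB = 203 × 1,000,000,000 = 203,000,000,000 bytes
difference = 14,969,590,272 bytes
14,969,590,272 / 1,000,000,000 = 14.970 GB

14.970 GB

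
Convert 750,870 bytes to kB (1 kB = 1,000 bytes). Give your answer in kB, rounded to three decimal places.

750,870 bytes given.
1 kB = 1,000 bytes
750,870 / 1,000 = 750.870 kB

750.870 kB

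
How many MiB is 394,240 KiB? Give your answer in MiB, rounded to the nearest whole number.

385 MiB

394,240 KiB × 1,024 bytes/KiB = 403,701,760 bytes
1 MiB = 2^20 bytes = 1,048,576 bytes
403,701,760 / 1,048,576 = 385 MiB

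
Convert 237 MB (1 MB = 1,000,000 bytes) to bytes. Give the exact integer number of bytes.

237 × 1,000,000 = 237,000,000 bytes  (1 MB = 10^6 bytes)

237,000,000 bytes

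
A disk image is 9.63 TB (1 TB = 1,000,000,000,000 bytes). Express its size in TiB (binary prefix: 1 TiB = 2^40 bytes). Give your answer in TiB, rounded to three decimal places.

8.758 TiB

9.63 TB × 1,000,000,000,000 bytes/TB = 9,630,000,000,000 bytes
1 TiB = 2^40 bytes = 1,099,511,627,776 bytes
9,630,000,000,000 / 1,099,511,627,776 = 8.758 TiB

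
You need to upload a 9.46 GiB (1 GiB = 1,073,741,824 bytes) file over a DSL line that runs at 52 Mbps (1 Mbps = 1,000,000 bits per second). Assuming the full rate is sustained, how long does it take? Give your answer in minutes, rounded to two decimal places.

9.46 GiB = 10,157,597,655.04 bytes = 81,260,781,240.32 bits
52 Mbps = 52,000,000 bits/s
time = 81,260,781,240.32 / 52,000,000 = 1,562.707 s
1,562.707 s / 60 = 26.05 minutes

26.05 minutes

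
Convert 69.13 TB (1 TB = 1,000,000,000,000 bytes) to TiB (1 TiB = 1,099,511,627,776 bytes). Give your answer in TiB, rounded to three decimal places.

62.873 TiB

69.13 TB = 69.13 × 10^12 bytes = 69,130,000,000,000 bytes
1 TiB = 1,099,511,627,776 bytes
69,130,000,000,000 / 1,099,511,627,776 = 62.873 TiB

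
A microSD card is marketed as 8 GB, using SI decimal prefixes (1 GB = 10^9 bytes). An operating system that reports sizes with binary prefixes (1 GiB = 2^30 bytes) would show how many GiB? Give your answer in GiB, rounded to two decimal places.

7.45 GiB

8 GB × 1,000,000,000 bytes/GB = 8,000,000,000 bytes
1 GiB = 1,073,741,824 bytes
8,000,000,000 / 1,073,741,824 = 7.45 GiB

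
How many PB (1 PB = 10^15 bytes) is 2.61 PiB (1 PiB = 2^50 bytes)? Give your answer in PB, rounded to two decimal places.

2.61 PiB × 1,125,899,906,842,624 bytes/PiB = 2,938,598,756,859,248.64 bytes
1 PB = 1,000,000,000,000,000 bytes
2,938,598,756,859,248.64 / 1,000,000,000,000,000 = 2.94 PB

2.94 PB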